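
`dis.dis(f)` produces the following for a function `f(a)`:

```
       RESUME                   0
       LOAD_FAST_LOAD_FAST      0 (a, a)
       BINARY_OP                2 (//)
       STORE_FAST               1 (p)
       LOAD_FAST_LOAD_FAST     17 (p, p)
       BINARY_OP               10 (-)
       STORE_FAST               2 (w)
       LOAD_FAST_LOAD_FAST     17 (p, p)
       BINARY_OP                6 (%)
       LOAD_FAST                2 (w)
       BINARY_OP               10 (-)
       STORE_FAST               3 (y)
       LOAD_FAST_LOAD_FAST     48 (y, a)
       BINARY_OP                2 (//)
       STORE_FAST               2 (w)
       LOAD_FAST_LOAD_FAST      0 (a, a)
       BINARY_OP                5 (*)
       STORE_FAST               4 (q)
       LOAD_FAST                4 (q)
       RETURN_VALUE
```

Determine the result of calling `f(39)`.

1521

LOAD_FAST_LOAD_FAST a,a → push 39,39. Stack: [39, 39]
BINARY_OP // → 39 // 39 = 1. Stack: [1]
STORE_FAST p → p=1. Stack: []
LOAD_FAST_LOAD_FAST p,p → push 1,1. Stack: [1, 1]
BINARY_OP - → 1 - 1 = 0. Stack: [0]
STORE_FAST w → w=0. Stack: []
LOAD_FAST_LOAD_FAST p,p → push 1,1. Stack: [1, 1]
BINARY_OP % → 1 % 1 = 0. Stack: [0]
LOAD_FAST w → push 0. Stack: [0, 0]
BINARY_OP - → 0 - 0 = 0. Stack: [0]
STORE_FAST y → y=0. Stack: []
LOAD_FAST_LOAD_FAST y,a → push 0,39. Stack: [0, 39]
BINARY_OP // → 0 // 39 = 0. Stack: [0]
STORE_FAST w → w=0. Stack: []
LOAD_FAST_LOAD_FAST a,a → push 39,39. Stack: [39, 39]
BINARY_OP * → 39 * 39 = 1521. Stack: [1521]
STORE_FAST q → q=1521. Stack: []
LOAD_FAST q → push 1521. Stack: [1521]
RETURN_VALUE → return 1521.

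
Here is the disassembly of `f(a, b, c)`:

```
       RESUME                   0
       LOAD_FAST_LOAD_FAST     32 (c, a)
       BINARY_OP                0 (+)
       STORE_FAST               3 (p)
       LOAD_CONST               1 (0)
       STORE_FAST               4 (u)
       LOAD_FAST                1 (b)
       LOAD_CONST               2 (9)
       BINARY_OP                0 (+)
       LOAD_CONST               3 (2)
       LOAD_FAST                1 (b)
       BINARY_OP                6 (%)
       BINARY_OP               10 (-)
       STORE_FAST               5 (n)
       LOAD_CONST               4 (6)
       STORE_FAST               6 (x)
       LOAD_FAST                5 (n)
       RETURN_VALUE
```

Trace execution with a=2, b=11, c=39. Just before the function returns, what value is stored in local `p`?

41

LOAD_FAST_LOAD_FAST c,a → push 39,2. Stack: [39, 2]
BINARY_OP + → 39 + 2 = 41. Stack: [41]
STORE_FAST p → p=41. Stack: []
LOAD_CONST → push 0. Stack: [0]
STORE_FAST u → u=0. Stack: []
LOAD_FAST b → push 11. Stack: [11]
LOAD_CONST → push 9. Stack: [11, 9]
BINARY_OP + → 11 + 9 = 20. Stack: [20]
LOAD_CONST → push 2. Stack: [20, 2]
LOAD_FAST b → push 11. Stack: [20, 2, 11]
BINARY_OP % → 2 % 11 = 2. Stack: [20, 2]
BINARY_OP - → 20 - 2 = 18. Stack: [18]
STORE_FAST n → n=18. Stack: []
LOAD_CONST → push 6. Stack: [6]
STORE_FAST x → x=6. Stack: []
LOAD_FAST n → push 18. Stack: [18]
RETURN_VALUE → return 18.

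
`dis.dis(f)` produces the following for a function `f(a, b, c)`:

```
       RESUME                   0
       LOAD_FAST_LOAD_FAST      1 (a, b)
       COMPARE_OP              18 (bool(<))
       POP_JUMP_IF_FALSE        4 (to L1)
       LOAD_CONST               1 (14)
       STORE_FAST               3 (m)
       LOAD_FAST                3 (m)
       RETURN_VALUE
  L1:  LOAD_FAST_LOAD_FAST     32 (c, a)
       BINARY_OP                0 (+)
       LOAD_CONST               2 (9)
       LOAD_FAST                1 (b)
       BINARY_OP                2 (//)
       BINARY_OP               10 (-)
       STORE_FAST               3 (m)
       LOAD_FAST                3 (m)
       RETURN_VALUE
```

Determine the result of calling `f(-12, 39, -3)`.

LOAD_FAST_LOAD_FAST a,b → push -12,39. Stack: [-12, 39]
COMPARE_OP bool(<) → -12 vs 39 = True. Stack: [True]
POP_JUMP_IF_FALSE → pop True; no jump. Stack: []
LOAD_CONST → push 14. Stack: [14]
STORE_FAST m → m=14. Stack: []
LOAD_FAST m → push 14. Stack: [14]
RETURN_VALUE → return 14.

14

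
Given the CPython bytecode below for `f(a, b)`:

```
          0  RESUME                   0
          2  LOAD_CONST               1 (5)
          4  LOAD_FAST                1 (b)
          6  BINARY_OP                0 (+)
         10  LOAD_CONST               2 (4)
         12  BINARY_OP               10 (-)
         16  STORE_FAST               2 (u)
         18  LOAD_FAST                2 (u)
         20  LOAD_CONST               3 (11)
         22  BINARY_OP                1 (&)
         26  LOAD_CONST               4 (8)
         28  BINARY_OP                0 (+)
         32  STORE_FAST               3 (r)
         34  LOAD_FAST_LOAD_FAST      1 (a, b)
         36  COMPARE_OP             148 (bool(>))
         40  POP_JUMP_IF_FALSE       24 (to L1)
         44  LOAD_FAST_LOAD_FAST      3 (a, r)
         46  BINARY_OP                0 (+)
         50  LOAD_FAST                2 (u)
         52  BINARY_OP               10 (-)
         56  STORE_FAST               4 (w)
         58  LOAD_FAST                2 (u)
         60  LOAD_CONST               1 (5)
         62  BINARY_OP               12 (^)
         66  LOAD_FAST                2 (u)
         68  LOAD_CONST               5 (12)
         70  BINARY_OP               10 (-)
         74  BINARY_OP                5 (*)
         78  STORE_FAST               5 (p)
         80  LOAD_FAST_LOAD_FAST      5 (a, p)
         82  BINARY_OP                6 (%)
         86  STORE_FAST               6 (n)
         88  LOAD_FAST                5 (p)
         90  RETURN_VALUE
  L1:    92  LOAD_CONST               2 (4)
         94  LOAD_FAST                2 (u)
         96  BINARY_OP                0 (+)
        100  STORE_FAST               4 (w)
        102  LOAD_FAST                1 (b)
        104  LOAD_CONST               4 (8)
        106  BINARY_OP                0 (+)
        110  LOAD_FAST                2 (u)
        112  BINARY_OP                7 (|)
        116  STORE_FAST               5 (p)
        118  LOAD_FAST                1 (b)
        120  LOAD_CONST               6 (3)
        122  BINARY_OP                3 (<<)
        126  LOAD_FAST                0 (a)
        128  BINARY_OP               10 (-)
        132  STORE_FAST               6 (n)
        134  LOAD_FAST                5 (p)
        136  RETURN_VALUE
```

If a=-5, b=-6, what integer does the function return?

LOAD_CONST → push 5. Stack: [5]
LOAD_FAST b → push -6. Stack: [5, -6]
BINARY_OP + → 5 + -6 = -1. Stack: [-1]
LOAD_CONST → push 4. Stack: [-1, 4]
BINARY_OP - → -1 - 4 = -5. Stack: [-5]
STORE_FAST u → u=-5. Stack: []
LOAD_FAST u → push -5. Stack: [-5]
LOAD_CONST → push 11. Stack: [-5, 11]
BINARY_OP & → -5 & 11 = 11. Stack: [11]
LOAD_CONST → push 8. Stack: [11, 8]
BINARY_OP + → 11 + 8 = 19. Stack: [19]
STORE_FAST r → r=19. Stack: []
LOAD_FAST_LOAD_FAST a,b → push -5,-6. Stack: [-5, -6]
COMPARE_OP bool(>) → -5 vs -6 = True. Stack: [True]
POP_JUMP_IF_FALSE → pop True; no jump. Stack: []
LOAD_FAST_LOAD_FAST a,r → push -5,19. Stack: [-5, 19]
BINARY_OP + → -5 + 19 = 14. Stack: [14]
LOAD_FAST u → push -5. Stack: [14, -5]
BINARY_OP - → 14 - -5 = 19. Stack: [19]
STORE_FAST w → w=19. Stack: []
LOAD_FAST u → push -5. Stack: [-5]
LOAD_CONST → push 5. Stack: [-5, 5]
BINARY_OP ^ → -5 ^ 5 = -2. Stack: [-2]
LOAD_FAST u → push -5. Stack: [-2, -5]
LOAD_CONST → push 12. Stack: [-2, -5, 12]
BINARY_OP - → -5 - 12 = -17. Stack: [-2, -17]
BINARY_OP * → -2 * -17 = 34. Stack: [34]
STORE_FAST p → p=34. Stack: []
LOAD_FAST_LOAD_FAST a,p → push -5,34. Stack: [-5, 34]
BINARY_OP % → -5 % 34 = 29. Stack: [29]
STORE_FAST n → n=29. Stack: []
LOAD_FAST p → push 34. Stack: [34]
RETURN_VALUE → return 34.

34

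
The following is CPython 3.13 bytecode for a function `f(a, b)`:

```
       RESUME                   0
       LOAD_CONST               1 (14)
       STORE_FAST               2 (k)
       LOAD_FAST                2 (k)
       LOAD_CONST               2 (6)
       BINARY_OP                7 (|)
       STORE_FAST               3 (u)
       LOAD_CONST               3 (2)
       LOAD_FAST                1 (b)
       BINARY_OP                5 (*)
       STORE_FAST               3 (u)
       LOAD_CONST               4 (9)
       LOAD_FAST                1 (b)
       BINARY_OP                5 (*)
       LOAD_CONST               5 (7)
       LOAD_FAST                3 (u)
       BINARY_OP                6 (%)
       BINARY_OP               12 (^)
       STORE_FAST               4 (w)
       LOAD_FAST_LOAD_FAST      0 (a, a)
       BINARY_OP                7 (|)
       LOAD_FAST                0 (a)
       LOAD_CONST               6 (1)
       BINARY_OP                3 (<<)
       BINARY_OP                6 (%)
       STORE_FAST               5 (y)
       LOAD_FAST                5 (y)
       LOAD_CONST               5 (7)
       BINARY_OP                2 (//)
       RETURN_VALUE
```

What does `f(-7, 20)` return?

-1

LOAD_CONST → push 14. Stack: [14]
STORE_FAST k → k=14. Stack: []
LOAD_FAST k → push 14. Stack: [14]
LOAD_CONST → push 6. Stack: [14, 6]
BINARY_OP | → 14 | 6 = 14. Stack: [14]
STORE_FAST u → u=14. Stack: []
LOAD_CONST → push 2. Stack: [2]
LOAD_FAST b → push 20. Stack: [2, 20]
BINARY_OP * → 2 * 20 = 40. Stack: [40]
STORE_FAST u → u=40. Stack: []
LOAD_CONST → push 9. Stack: [9]
LOAD_FAST b → push 20. Stack: [9, 20]
BINARY_OP * → 9 * 20 = 180. Stack: [180]
LOAD_CONST → push 7. Stack: [180, 7]
LOAD_FAST u → push 40. Stack: [180, 7, 40]
BINARY_OP % → 7 % 40 = 7. Stack: [180, 7]
BINARY_OP ^ → 180 ^ 7 = 179. Stack: [179]
STORE_FAST w → w=179. Stack: []
LOAD_FAST_LOAD_FAST a,a → push -7,-7. Stack: [-7, -7]
BINARY_OP | → -7 | -7 = -7. Stack: [-7]
LOAD_FAST a → push -7. Stack: [-7, -7]
LOAD_CONST → push 1. Stack: [-7, -7, 1]
BINARY_OP << → -7 << 1 = -14. Stack: [-7, -14]
BINARY_OP % → -7 % -14 = -7. Stack: [-7]
STORE_FAST y → y=-7. Stack: []
LOAD_FAST y → push -7. Stack: [-7]
LOAD_CONST → push 7. Stack: [-7, 7]
BINARY_OP // → -7 // 7 = -1. Stack: [-1]
RETURN_VALUE → return -1.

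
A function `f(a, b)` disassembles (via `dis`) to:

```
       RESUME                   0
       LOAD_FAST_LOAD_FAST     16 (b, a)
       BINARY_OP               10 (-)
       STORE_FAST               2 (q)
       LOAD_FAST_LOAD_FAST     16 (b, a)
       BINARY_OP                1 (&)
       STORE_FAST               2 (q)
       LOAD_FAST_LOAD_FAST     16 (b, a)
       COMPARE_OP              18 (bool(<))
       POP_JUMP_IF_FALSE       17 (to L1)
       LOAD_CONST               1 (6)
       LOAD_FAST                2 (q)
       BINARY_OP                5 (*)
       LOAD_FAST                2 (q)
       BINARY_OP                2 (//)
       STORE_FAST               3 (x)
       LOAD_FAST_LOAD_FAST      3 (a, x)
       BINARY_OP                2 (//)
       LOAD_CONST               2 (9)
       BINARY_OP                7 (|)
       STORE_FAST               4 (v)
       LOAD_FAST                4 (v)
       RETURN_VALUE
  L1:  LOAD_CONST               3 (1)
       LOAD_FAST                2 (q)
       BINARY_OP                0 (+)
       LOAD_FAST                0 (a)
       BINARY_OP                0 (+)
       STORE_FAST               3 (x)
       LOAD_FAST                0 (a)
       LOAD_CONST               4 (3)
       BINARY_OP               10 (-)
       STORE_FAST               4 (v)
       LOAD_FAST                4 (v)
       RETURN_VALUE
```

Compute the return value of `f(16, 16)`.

13

LOAD_FAST_LOAD_FAST b,a → push 16,16. Stack: [16, 16]
BINARY_OP - → 16 - 16 = 0. Stack: [0]
STORE_FAST q → q=0. Stack: []
LOAD_FAST_LOAD_FAST b,a → push 16,16. Stack: [16, 16]
BINARY_OP & → 16 & 16 = 16. Stack: [16]
STORE_FAST q → q=16. Stack: []
LOAD_FAST_LOAD_FAST b,a → push 16,16. Stack: [16, 16]
COMPARE_OP bool(<) → 16 vs 16 = False. Stack: [False]
POP_JUMP_IF_FALSE → pop False; jump. Stack: []
LOAD_CONST → push 1. Stack: [1]
LOAD_FAST q → push 16. Stack: [1, 16]
BINARY_OP + → 1 + 16 = 17. Stack: [17]
LOAD_FAST a → push 16. Stack: [17, 16]
BINARY_OP + → 17 + 16 = 33. Stack: [33]
STORE_FAST x → x=33. Stack: []
LOAD_FAST a → push 16. Stack: [16]
LOAD_CONST → push 3. Stack: [16, 3]
BINARY_OP - → 16 - 3 = 13. Stack: [13]
STORE_FAST v → v=13. Stack: []
LOAD_FAST v → push 13. Stack: [13]
RETURN_VALUE → return 13.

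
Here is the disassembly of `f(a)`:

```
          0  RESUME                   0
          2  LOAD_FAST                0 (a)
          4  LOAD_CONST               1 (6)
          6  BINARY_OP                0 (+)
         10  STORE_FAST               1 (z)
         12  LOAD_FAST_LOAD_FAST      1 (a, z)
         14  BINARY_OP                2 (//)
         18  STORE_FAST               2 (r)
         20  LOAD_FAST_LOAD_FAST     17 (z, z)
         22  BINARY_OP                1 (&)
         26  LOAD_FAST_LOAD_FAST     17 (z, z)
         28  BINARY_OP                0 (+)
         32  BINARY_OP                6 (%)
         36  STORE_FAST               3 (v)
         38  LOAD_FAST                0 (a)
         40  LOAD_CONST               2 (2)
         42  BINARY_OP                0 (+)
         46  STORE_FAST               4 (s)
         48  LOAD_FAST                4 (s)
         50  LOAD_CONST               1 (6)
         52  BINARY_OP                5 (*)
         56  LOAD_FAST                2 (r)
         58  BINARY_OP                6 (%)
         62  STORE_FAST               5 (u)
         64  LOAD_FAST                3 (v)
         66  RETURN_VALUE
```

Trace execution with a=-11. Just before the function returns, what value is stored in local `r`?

LOAD_FAST a → push -11. Stack: [-11]
LOAD_CONST → push 6. Stack: [-11, 6]
BINARY_OP + → -11 + 6 = -5. Stack: [-5]
STORE_FAST z → z=-5. Stack: []
LOAD_FAST_LOAD_FAST a,z → push -11,-5. Stack: [-11, -5]
BINARY_OP // → -11 // -5 = 2. Stack: [2]
STORE_FAST r → r=2. Stack: []
LOAD_FAST_LOAD_FAST z,z → push -5,-5. Stack: [-5, -5]
BINARY_OP & → -5 & -5 = -5. Stack: [-5]
LOAD_FAST_LOAD_FAST z,z → push -5,-5. Stack: [-5, -5, -5]
BINARY_OP + → -5 + -5 = -10. Stack: [-5, -10]
BINARY_OP % → -5 % -10 = -5. Stack: [-5]
STORE_FAST v → v=-5. Stack: []
LOAD_FAST a → push -11. Stack: [-11]
LOAD_CONST → push 2. Stack: [-11, 2]
BINARY_OP + → -11 + 2 = -9. Stack: [-9]
STORE_FAST s → s=-9. Stack: []
LOAD_FAST s → push -9. Stack: [-9]
LOAD_CONST → push 6. Stack: [-9, 6]
BINARY_OP * → -9 * 6 = -54. Stack: [-54]
LOAD_FAST r → push 2. Stack: [-54, 2]
BINARY_OP % → -54 % 2 = 0. Stack: [0]
STORE_FAST u → u=0. Stack: []
LOAD_FAST v → push -5. Stack: [-5]
RETURN_VALUE → return -5.

2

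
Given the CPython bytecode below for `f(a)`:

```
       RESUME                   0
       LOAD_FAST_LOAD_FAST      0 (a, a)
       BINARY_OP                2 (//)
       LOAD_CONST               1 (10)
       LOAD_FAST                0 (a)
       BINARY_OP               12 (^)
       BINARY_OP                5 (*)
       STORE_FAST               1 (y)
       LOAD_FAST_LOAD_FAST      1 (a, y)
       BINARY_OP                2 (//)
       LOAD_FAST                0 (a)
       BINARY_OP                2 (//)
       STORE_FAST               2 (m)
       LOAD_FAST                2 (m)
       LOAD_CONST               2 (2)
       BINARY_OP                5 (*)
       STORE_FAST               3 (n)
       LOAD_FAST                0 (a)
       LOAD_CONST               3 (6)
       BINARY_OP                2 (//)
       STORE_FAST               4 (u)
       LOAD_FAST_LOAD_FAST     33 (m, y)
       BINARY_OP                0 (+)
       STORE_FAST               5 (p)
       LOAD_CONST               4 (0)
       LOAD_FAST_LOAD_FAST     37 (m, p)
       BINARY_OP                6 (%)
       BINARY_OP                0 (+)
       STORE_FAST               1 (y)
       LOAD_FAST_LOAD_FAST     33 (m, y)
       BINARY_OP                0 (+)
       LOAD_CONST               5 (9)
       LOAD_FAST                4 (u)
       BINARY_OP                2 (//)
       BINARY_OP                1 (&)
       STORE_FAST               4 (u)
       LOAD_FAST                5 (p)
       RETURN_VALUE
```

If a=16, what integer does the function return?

LOAD_FAST_LOAD_FAST a,a → push 16,16. Stack: [16, 16]
BINARY_OP // → 16 // 16 = 1. Stack: [1]
LOAD_CONST → push 10. Stack: [1, 10]
LOAD_FAST a → push 16. Stack: [1, 10, 16]
BINARY_OP ^ → 10 ^ 16 = 26. Stack: [1, 26]
BINARY_OP * → 1 * 26 = 26. Stack: [26]
STORE_FAST y → y=26. Stack: []
LOAD_FAST_LOAD_FAST a,y → push 16,26. Stack: [16, 26]
BINARY_OP // → 16 // 26 = 0. Stack: [0]
LOAD_FAST a → push 16. Stack: [0, 16]
BINARY_OP // → 0 // 16 = 0. Stack: [0]
STORE_FAST m → m=0. Stack: []
LOAD_FAST m → push 0. Stack: [0]
LOAD_CONST → push 2. Stack: [0, 2]
BINARY_OP * → 0 * 2 = 0. Stack: [0]
STORE_FAST n → n=0. Stack: []
LOAD_FAST a → push 16. Stack: [16]
LOAD_CONST → push 6. Stack: [16, 6]
BINARY_OP // → 16 // 6 = 2. Stack: [2]
STORE_FAST u → u=2. Stack: []
LOAD_FAST_LOAD_FAST m,y → push 0,26. Stack: [0, 26]
BINARY_OP + → 0 + 26 = 26. Stack: [26]
STORE_FAST p → p=26. Stack: []
LOAD_CONST → push 0. Stack: [0]
LOAD_FAST_LOAD_FAST m,p → push 0,26. Stack: [0, 0, 26]
BINARY_OP % → 0 % 26 = 0. Stack: [0, 0]
BINARY_OP + → 0 + 0 = 0. Stack: [0]
STORE_FAST y → y=0. Stack: []
LOAD_FAST_LOAD_FAST m,y → push 0,0. Stack: [0, 0]
BINARY_OP + → 0 + 0 = 0. Stack: [0]
LOAD_CONST → push 9. Stack: [0, 9]
LOAD_FAST u → push 2. Stack: [0, 9, 2]
BINARY_OP // → 9 // 2 = 4. Stack: [0, 4]
BINARY_OP & → 0 & 4 = 0. Stack: [0]
STORE_FAST u → u=0. Stack: []
LOAD_FAST p → push 26. Stack: [26]
RETURN_VALUE → return 26.

26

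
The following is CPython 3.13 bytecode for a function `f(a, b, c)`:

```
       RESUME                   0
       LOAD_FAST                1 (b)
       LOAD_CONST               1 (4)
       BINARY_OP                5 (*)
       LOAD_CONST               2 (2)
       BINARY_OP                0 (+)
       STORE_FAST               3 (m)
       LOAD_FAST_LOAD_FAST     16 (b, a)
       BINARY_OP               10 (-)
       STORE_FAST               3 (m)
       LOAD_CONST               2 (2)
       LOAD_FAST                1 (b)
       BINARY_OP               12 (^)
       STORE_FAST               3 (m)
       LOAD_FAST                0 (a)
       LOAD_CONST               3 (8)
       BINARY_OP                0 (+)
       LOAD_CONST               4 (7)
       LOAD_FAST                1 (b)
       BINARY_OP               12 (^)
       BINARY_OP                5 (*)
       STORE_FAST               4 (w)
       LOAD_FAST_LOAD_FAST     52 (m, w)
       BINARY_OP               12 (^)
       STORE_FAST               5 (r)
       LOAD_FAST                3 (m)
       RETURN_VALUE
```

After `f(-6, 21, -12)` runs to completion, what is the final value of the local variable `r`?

LOAD_FAST b → push 21. Stack: [21]
LOAD_CONST → push 4. Stack: [21, 4]
BINARY_OP * → 21 * 4 = 84. Stack: [84]
LOAD_CONST → push 2. Stack: [84, 2]
BINARY_OP + → 84 + 2 = 86. Stack: [86]
STORE_FAST m → m=86. Stack: []
LOAD_FAST_LOAD_FAST b,a → push 21,-6. Stack: [21, -6]
BINARY_OP - → 21 - -6 = 27. Stack: [27]
STORE_FAST m → m=27. Stack: []
LOAD_CONST → push 2. Stack: [2]
LOAD_FAST b → push 21. Stack: [2, 21]
BINARY_OP ^ → 2 ^ 21 = 23. Stack: [23]
STORE_FAST m → m=23. Stack: []
LOAD_FAST a → push -6. Stack: [-6]
LOAD_CONST → push 8. Stack: [-6, 8]
BINARY_OP + → -6 + 8 = 2. Stack: [2]
LOAD_CONST → push 7. Stack: [2, 7]
LOAD_FAST b → push 21. Stack: [2, 7, 21]
BINARY_OP ^ → 7 ^ 21 = 18. Stack: [2, 18]
BINARY_OP * → 2 * 18 = 36. Stack: [36]
STORE_FAST w → w=36. Stack: []
LOAD_FAST_LOAD_FAST m,w → push 23,36. Stack: [23, 36]
BINARY_OP ^ → 23 ^ 36 = 51. Stack: [51]
STORE_FAST r → r=51. Stack: []
LOAD_FAST m → push 23. Stack: [23]
RETURN_VALUE → return 23.

51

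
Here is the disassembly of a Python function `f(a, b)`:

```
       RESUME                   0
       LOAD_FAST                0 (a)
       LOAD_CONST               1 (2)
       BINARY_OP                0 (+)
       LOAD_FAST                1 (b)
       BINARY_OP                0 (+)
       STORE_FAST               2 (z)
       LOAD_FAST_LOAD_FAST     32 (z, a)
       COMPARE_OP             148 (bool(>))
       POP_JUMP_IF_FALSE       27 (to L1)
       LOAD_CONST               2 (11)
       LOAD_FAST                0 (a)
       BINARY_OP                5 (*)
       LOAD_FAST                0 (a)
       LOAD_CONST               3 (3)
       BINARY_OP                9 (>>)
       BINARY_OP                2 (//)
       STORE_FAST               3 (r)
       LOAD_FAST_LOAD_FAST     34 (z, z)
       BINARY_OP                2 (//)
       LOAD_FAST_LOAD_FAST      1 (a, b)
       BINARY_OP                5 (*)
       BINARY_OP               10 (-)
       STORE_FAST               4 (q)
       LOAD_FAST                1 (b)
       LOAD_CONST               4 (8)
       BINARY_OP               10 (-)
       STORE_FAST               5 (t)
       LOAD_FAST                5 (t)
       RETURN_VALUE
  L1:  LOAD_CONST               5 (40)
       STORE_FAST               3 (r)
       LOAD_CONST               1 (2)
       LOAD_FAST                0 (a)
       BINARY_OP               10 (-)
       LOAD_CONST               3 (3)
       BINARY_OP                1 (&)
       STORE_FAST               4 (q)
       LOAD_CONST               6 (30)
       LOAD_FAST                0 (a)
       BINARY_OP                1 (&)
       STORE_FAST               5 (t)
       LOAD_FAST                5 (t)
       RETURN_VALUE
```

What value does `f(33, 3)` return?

-5

LOAD_FAST a → push 33. Stack: [33]
LOAD_CONST → push 2. Stack: [33, 2]
BINARY_OP + → 33 + 2 = 35. Stack: [35]
LOAD_FAST b → push 3. Stack: [35, 3]
BINARY_OP + → 35 + 3 = 38. Stack: [38]
STORE_FAST z → z=38. Stack: []
LOAD_FAST_LOAD_FAST z,a → push 38,33. Stack: [38, 33]
COMPARE_OP bool(>) → 38 vs 33 = True. Stack: [True]
POP_JUMP_IF_FALSE → pop True; no jump. Stack: []
LOAD_CONST → push 11. Stack: [11]
LOAD_FAST a → push 33. Stack: [11, 33]
BINARY_OP * → 11 * 33 = 363. Stack: [363]
LOAD_FAST a → push 33. Stack: [363, 33]
LOAD_CONST → push 3. Stack: [363, 33, 3]
BINARY_OP >> → 33 >> 3 = 4. Stack: [363, 4]
BINARY_OP // → 363 // 4 = 90. Stack: [90]
STORE_FAST r → r=90. Stack: []
LOAD_FAST_LOAD_FAST z,z → push 38,38. Stack: [38, 38]
BINARY_OP // → 38 // 38 = 1. Stack: [1]
LOAD_FAST_LOAD_FAST a,b → push 33,3. Stack: [1, 33, 3]
BINARY_OP * → 33 * 3 = 99. Stack: [1, 99]
BINARY_OP - → 1 - 99 = -98. Stack: [-98]
STORE_FAST q → q=-98. Stack: []
LOAD_FAST b → push 3. Stack: [3]
LOAD_CONST → push 8. Stack: [3, 8]
BINARY_OP - → 3 - 8 = -5. Stack: [-5]
STORE_FAST t → t=-5. Stack: []
LOAD_FAST t → push -5. Stack: [-5]
RETURN_VALUE → return -5.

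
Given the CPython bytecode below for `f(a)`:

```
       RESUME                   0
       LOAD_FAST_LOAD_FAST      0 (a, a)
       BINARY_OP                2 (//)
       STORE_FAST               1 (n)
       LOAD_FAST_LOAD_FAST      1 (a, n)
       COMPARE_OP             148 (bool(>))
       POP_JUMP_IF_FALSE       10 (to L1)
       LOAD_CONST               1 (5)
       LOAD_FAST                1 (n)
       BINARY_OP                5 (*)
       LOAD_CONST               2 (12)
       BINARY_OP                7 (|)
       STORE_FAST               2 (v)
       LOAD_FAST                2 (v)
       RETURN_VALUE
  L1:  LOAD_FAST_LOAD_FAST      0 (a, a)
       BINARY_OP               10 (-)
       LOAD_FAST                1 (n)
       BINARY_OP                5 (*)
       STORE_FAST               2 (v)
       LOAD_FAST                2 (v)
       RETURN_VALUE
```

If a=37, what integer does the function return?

LOAD_FAST_LOAD_FAST a,a → push 37,37. Stack: [37, 37]
BINARY_OP // → 37 // 37 = 1. Stack: [1]
STORE_FAST n → n=1. Stack: []
LOAD_FAST_LOAD_FAST a,n → push 37,1. Stack: [37, 1]
COMPARE_OP bool(>) → 37 vs 1 = True. Stack: [True]
POP_JUMP_IF_FALSE → pop True; no jump. Stack: []
LOAD_CONST → push 5. Stack: [5]
LOAD_FAST n → push 1. Stack: [5, 1]
BINARY_OP * → 5 * 1 = 5. Stack: [5]
LOAD_CONST → push 12. Stack: [5, 12]
BINARY_OP | → 5 | 12 = 13. Stack: [13]
STORE_FAST v → v=13. Stack: []
LOAD_FAST v → push 13. Stack: [13]
RETURN_VALUE → return 13.

13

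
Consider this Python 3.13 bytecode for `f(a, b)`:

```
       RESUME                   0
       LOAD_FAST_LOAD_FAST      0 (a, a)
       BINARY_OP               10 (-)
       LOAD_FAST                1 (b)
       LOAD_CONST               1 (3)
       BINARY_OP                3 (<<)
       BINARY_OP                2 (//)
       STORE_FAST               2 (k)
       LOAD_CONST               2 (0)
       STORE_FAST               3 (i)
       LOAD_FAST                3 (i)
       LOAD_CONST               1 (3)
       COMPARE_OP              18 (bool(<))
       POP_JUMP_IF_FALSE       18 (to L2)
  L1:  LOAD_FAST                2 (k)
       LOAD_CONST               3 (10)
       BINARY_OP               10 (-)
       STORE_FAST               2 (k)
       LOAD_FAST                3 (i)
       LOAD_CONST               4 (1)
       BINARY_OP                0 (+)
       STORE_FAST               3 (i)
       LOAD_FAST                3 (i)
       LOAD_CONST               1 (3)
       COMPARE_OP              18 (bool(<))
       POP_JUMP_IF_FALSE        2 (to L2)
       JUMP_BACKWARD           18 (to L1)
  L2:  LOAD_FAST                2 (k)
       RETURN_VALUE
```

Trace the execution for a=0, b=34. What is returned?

-30

LOAD_FAST_LOAD_FAST a,a → push 0,0. Stack: [0, 0]
BINARY_OP - → 0 - 0 = 0. Stack: [0]
LOAD_FAST b → push 34. Stack: [0, 34]
LOAD_CONST → push 3. Stack: [0, 34, 3]
BINARY_OP << → 34 << 3 = 272. Stack: [0, 272]
BINARY_OP // → 0 // 272 = 0. Stack: [0]
STORE_FAST k → k=0. Stack: []
LOAD_CONST → push 0. Stack: [0]
STORE_FAST i → i=0. Stack: []
LOAD_FAST i → push 0. Stack: [0]
LOAD_CONST → push 3. Stack: [0, 3]
COMPARE_OP bool(<) → 0 vs 3 = True. Stack: [True]
POP_JUMP_IF_FALSE → pop True; no jump. Stack: []
LOAD_FAST k → push 0. Stack: [0]
LOAD_CONST → push 10. Stack: [0, 10]
BINARY_OP - → 0 - 10 = -10. Stack: [-10]
STORE_FAST k → k=-10. Stack: []
LOAD_FAST i → push 0. Stack: [0]
LOAD_CONST → push 1. Stack: [0, 1]
BINARY_OP + → 0 + 1 = 1. Stack: [1]
STORE_FAST i → i=1. Stack: []
LOAD_FAST i → push 1. Stack: [1]
LOAD_CONST → push 3. Stack: [1, 3]
COMPARE_OP bool(<) → 1 vs 3 = True. Stack: [True]
POP_JUMP_IF_FALSE → pop True; no jump. Stack: []
LOAD_FAST k → push -10. Stack: [-10]
LOAD_CONST → push 10. Stack: [-10, 10]
BINARY_OP - → -10 - 10 = -20. Stack: [-20]
STORE_FAST k → k=-20. Stack: []
LOAD_FAST i → push 1. Stack: [1]
LOAD_CONST → push 1. Stack: [1, 1]
BINARY_OP + → 1 + 1 = 2. Stack: [2]
STORE_FAST i → i=2. Stack: []
LOAD_FAST i → push 2. Stack: [2]
LOAD_CONST → push 3. Stack: [2, 3]
COMPARE_OP bool(<) → 2 vs 3 = True. Stack: [True]
POP_JUMP_IF_FALSE → pop True; no jump. Stack: []
LOAD_FAST k → push -20. Stack: [-20]
LOAD_CONST → push 10. Stack: [-20, 10]
BINARY_OP - → -20 - 10 = -30. Stack: [-30]
STORE_FAST k → k=-30. Stack: []
LOAD_FAST i → push 2. Stack: [2]
LOAD_CONST → push 1. Stack: [2, 1]
BINARY_OP + → 2 + 1 = 3. Stack: [3]
STORE_FAST i → i=3. Stack: []
LOAD_FAST i → push 3. Stack: [3]
LOAD_CONST → push 3. Stack: [3, 3]
COMPARE_OP bool(<) → 3 vs 3 = False. Stack: [False]
POP_JUMP_IF_FALSE → pop False; jump. Stack: []
LOAD_FAST k → push -30. Stack: [-30]
RETURN_VALUE → return -30.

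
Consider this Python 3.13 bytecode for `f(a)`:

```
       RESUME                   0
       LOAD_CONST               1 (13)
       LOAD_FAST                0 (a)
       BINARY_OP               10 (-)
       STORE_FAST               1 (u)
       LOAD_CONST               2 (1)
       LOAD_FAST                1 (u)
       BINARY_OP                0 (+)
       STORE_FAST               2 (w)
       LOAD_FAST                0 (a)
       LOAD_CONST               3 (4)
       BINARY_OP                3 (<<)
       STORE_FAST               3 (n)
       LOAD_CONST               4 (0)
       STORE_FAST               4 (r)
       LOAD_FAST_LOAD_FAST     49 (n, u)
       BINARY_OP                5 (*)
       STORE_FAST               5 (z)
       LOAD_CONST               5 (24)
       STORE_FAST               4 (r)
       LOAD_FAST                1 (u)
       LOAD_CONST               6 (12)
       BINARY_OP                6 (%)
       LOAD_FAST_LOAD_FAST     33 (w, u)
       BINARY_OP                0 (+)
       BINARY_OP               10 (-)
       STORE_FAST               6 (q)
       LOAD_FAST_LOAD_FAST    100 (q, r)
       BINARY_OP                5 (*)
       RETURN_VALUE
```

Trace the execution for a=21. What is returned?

456

LOAD_CONST → push 13. Stack: [13]
LOAD_FAST a → push 21. Stack: [13, 21]
BINARY_OP - → 13 - 21 = -8. Stack: [-8]
STORE_FAST u → u=-8. Stack: []
LOAD_CONST → push 1. Stack: [1]
LOAD_FAST u → push -8. Stack: [1, -8]
BINARY_OP + → 1 + -8 = -7. Stack: [-7]
STORE_FAST w → w=-7. Stack: []
LOAD_FAST a → push 21. Stack: [21]
LOAD_CONST → push 4. Stack: [21, 4]
BINARY_OP << → 21 << 4 = 336. Stack: [336]
STORE_FAST n → n=336. Stack: []
LOAD_CONST → push 0. Stack: [0]
STORE_FAST r → r=0. Stack: []
LOAD_FAST_LOAD_FAST n,u → push 336,-8. Stack: [336, -8]
BINARY_OP * → 336 * -8 = -2688. Stack: [-2688]
STORE_FAST z → z=-2688. Stack: []
LOAD_CONST → push 24. Stack: [24]
STORE_FAST r → r=24. Stack: []
LOAD_FAST u → push -8. Stack: [-8]
LOAD_CONST → push 12. Stack: [-8, 12]
BINARY_OP % → -8 % 12 = 4. Stack: [4]
LOAD_FAST_LOAD_FAST w,u → push -7,-8. Stack: [4, -7, -8]
BINARY_OP + → -7 + -8 = -15. Stack: [4, -15]
BINARY_OP - → 4 - -15 = 19. Stack: [19]
STORE_FAST q → q=19. Stack: []
LOAD_FAST_LOAD_FAST q,r → push 19,24. Stack: [19, 24]
BINARY_OP * → 19 * 24 = 456. Stack: [456]
RETURN_VALUE → return 456.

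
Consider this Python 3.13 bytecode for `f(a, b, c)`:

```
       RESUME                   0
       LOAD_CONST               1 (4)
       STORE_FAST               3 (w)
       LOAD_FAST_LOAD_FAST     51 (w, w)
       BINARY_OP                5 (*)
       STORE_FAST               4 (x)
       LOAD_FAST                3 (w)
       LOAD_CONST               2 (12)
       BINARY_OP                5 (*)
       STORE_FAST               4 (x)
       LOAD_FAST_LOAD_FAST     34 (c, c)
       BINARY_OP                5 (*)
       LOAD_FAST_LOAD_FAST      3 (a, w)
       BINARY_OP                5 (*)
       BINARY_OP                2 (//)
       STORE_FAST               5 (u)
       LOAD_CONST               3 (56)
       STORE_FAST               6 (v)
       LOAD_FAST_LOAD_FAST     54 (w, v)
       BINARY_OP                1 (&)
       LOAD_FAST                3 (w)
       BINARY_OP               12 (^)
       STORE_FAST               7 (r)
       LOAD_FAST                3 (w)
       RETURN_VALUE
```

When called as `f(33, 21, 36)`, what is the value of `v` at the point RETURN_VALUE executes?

56

LOAD_CONST → push 4. Stack: [4]
STORE_FAST w → w=4. Stack: []
LOAD_FAST_LOAD_FAST w,w → push 4,4. Stack: [4, 4]
BINARY_OP * → 4 * 4 = 16. Stack: [16]
STORE_FAST x → x=16. Stack: []
LOAD_FAST w → push 4. Stack: [4]
LOAD_CONST → push 12. Stack: [4, 12]
BINARY_OP * → 4 * 12 = 48. Stack: [48]
STORE_FAST x → x=48. Stack: []
LOAD_FAST_LOAD_FAST c,c → push 36,36. Stack: [36, 36]
BINARY_OP * → 36 * 36 = 1296. Stack: [1296]
LOAD_FAST_LOAD_FAST a,w → push 33,4. Stack: [1296, 33, 4]
BINARY_OP * → 33 * 4 = 132. Stack: [1296, 132]
BINARY_OP // → 1296 // 132 = 9. Stack: [9]
STORE_FAST u → u=9. Stack: []
LOAD_CONST → push 56. Stack: [56]
STORE_FAST v → v=56. Stack: []
LOAD_FAST_LOAD_FAST w,v → push 4,56. Stack: [4, 56]
BINARY_OP & → 4 & 56 = 0. Stack: [0]
LOAD_FAST w → push 4. Stack: [0, 4]
BINARY_OP ^ → 0 ^ 4 = 4. Stack: [4]
STORE_FAST r → r=4. Stack: []
LOAD_FAST w → push 4. Stack: [4]
RETURN_VALUE → return 4.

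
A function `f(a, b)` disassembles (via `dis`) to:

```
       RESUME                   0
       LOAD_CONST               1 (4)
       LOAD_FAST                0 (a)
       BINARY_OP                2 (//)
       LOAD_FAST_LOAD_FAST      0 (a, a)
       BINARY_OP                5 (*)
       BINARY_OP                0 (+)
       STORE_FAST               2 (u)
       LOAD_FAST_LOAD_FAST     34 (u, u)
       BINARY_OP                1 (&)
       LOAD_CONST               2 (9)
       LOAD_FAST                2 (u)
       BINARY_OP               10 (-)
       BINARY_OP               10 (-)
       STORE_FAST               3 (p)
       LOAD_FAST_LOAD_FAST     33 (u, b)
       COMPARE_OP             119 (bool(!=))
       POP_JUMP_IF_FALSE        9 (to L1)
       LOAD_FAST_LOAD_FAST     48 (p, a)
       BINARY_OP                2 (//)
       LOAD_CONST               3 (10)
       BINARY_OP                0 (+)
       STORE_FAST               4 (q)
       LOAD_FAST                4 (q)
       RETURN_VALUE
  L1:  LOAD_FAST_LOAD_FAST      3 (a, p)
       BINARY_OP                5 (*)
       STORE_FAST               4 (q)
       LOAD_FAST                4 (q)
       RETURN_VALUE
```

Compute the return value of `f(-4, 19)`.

LOAD_CONST → push 4. Stack: [4]
LOAD_FAST a → push -4. Stack: [4, -4]
BINARY_OP // → 4 // -4 = -1. Stack: [-1]
LOAD_FAST_LOAD_FAST a,a → push -4,-4. Stack: [-1, -4, -4]
BINARY_OP * → -4 * -4 = 16. Stack: [-1, 16]
BINARY_OP + → -1 + 16 = 15. Stack: [15]
STORE_FAST u → u=15. Stack: []
LOAD_FAST_LOAD_FAST u,u → push 15,15. Stack: [15, 15]
BINARY_OP & → 15 & 15 = 15. Stack: [15]
LOAD_CONST → push 9. Stack: [15, 9]
LOAD_FAST u → push 15. Stack: [15, 9, 15]
BINARY_OP - → 9 - 15 = -6. Stack: [15, -6]
BINARY_OP - → 15 - -6 = 21. Stack: [21]
STORE_FAST p → p=21. Stack: []
LOAD_FAST_LOAD_FAST u,b → push 15,19. Stack: [15, 19]
COMPARE_OP bool(!=) → 15 vs 19 = True. Stack: [True]
POP_JUMP_IF_FALSE → pop True; no jump. Stack: []
LOAD_FAST_LOAD_FAST p,a → push 21,-4. Stack: [21, -4]
BINARY_OP // → 21 // -4 = -6. Stack: [-6]
LOAD_CONST → push 10. Stack: [-6, 10]
BINARY_OP + → -6 + 10 = 4. Stack: [4]
STORE_FAST q → q=4. Stack: []
LOAD_FAST q → push 4. Stack: [4]
RETURN_VALUE → return 4.

4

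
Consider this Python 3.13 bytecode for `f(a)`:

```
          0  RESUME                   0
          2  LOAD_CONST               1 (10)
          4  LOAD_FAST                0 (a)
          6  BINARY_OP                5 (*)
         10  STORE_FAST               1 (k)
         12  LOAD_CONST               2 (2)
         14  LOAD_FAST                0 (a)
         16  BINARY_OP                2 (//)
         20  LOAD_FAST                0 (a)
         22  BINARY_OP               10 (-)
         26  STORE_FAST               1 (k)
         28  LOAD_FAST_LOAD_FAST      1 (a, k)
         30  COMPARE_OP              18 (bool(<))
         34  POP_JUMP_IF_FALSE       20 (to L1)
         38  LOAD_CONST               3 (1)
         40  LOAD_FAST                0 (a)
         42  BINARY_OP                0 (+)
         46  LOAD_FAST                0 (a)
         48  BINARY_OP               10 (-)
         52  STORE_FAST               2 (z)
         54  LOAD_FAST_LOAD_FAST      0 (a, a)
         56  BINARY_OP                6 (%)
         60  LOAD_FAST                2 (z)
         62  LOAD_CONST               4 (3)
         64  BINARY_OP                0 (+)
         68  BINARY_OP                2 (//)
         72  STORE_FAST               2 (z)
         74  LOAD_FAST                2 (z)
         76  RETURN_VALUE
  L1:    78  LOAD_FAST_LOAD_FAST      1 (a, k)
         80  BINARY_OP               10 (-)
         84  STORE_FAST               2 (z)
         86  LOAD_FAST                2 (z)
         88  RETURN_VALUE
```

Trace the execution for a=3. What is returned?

6

LOAD_CONST → push 10. Stack: [10]
LOAD_FAST a → push 3. Stack: [10, 3]
BINARY_OP * → 10 * 3 = 30. Stack: [30]
STORE_FAST k → k=30. Stack: []
LOAD_CONST → push 2. Stack: [2]
LOAD_FAST a → push 3. Stack: [2, 3]
BINARY_OP // → 2 // 3 = 0. Stack: [0]
LOAD_FAST a → push 3. Stack: [0, 3]
BINARY_OP - → 0 - 3 = -3. Stack: [-3]
STORE_FAST k → k=-3. Stack: []
LOAD_FAST_LOAD_FAST a,k → push 3,-3. Stack: [3, -3]
COMPARE_OP bool(<) → 3 vs -3 = False. Stack: [False]
POP_JUMP_IF_FALSE → pop False; jump. Stack: []
LOAD_FAST_LOAD_FAST a,k → push 3,-3. Stack: [3, -3]
BINARY_OP - → 3 - -3 = 6. Stack: [6]
STORE_FAST z → z=6. Stack: []
LOAD_FAST z → push 6. Stack: [6]
RETURN_VALUE → return 6.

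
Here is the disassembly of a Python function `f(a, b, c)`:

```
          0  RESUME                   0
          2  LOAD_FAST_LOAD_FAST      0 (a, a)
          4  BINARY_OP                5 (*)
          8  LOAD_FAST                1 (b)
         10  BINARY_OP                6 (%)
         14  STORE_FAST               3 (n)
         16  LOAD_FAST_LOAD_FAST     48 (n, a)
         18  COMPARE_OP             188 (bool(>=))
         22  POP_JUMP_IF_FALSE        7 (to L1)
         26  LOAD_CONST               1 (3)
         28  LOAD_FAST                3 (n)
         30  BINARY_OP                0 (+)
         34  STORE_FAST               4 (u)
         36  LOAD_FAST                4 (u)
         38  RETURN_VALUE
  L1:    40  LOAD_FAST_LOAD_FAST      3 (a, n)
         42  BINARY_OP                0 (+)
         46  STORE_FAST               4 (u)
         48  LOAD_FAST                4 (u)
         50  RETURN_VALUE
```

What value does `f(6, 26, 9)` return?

LOAD_FAST_LOAD_FAST a,a → push 6,6. Stack: [6, 6]
BINARY_OP * → 6 * 6 = 36. Stack: [36]
LOAD_FAST b → push 26. Stack: [36, 26]
BINARY_OP % → 36 % 26 = 10. Stack: [10]
STORE_FAST n → n=10. Stack: []
LOAD_FAST_LOAD_FAST n,a → push 10,6. Stack: [10, 6]
COMPARE_OP bool(>=) → 10 vs 6 = True. Stack: [True]
POP_JUMP_IF_FALSE → pop True; no jump. Stack: []
LOAD_CONST → push 3. Stack: [3]
LOAD_FAST n → push 10. Stack: [3, 10]
BINARY_OP + → 3 + 10 = 13. Stack: [13]
STORE_FAST u → u=13. Stack: []
LOAD_FAST u → push 13. Stack: [13]
RETURN_VALUE → return 13.

13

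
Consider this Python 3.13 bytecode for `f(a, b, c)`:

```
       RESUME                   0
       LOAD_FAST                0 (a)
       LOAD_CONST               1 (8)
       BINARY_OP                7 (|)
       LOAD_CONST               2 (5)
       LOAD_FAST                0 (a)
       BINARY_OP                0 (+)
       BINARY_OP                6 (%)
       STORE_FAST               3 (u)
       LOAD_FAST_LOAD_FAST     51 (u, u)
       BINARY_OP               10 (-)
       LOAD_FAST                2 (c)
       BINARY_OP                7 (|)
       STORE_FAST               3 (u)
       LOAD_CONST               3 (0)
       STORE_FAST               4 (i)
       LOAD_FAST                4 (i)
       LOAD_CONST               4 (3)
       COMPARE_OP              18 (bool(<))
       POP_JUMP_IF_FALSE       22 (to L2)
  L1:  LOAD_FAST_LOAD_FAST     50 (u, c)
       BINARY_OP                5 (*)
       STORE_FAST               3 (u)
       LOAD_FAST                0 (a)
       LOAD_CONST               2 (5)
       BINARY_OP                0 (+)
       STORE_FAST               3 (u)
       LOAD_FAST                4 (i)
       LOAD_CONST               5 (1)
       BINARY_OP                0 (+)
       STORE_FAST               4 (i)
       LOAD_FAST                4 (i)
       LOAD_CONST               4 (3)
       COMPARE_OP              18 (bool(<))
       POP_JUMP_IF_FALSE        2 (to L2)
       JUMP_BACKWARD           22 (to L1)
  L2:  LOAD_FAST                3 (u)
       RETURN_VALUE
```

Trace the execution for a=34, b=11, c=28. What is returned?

39

LOAD_FAST a → push 34. Stack: [34]
LOAD_CONST → push 8. Stack: [34, 8]
BINARY_OP | → 34 | 8 = 42. Stack: [42]
LOAD_CONST → push 5. Stack: [42, 5]
LOAD_FAST a → push 34. Stack: [42, 5, 34]
BINARY_OP + → 5 + 34 = 39. Stack: [42, 39]
BINARY_OP % → 42 % 39 = 3. Stack: [3]
STORE_FAST u → u=3. Stack: []
LOAD_FAST_LOAD_FAST u,u → push 3,3. Stack: [3, 3]
BINARY_OP - → 3 - 3 = 0. Stack: [0]
LOAD_FAST c → push 28. Stack: [0, 28]
BINARY_OP | → 0 | 28 = 28. Stack: [28]
STORE_FAST u → u=28. Stack: []
LOAD_CONST → push 0. Stack: [0]
STORE_FAST i → i=0. Stack: []
LOAD_FAST i → push 0. Stack: [0]
LOAD_CONST → push 3. Stack: [0, 3]
COMPARE_OP bool(<) → 0 vs 3 = True. Stack: [True]
POP_JUMP_IF_FALSE → pop True; no jump. Stack: []
LOAD_FAST_LOAD_FAST u,c → push 28,28. Stack: [28, 28]
BINARY_OP * → 28 * 28 = 784. Stack: [784]
STORE_FAST u → u=784. Stack: []
LOAD_FAST a → push 34. Stack: [34]
LOAD_CONST → push 5. Stack: [34, 5]
BINARY_OP + → 34 + 5 = 39. Stack: [39]
STORE_FAST u → u=39. Stack: []
LOAD_FAST i → push 0. Stack: [0]
LOAD_CONST → push 1. Stack: [0, 1]
BINARY_OP + → 0 + 1 = 1. Stack: [1]
STORE_FAST i → i=1. Stack: []
LOAD_FAST i → push 1. Stack: [1]
LOAD_CONST → push 3. Stack: [1, 3]
COMPARE_OP bool(<) → 1 vs 3 = True. Stack: [True]
POP_JUMP_IF_FALSE → pop True; no jump. Stack: []
LOAD_FAST_LOAD_FAST u,c → push 39,28. Stack: [39, 28]
BINARY_OP * → 39 * 28 = 1092. Stack: [1092]
STORE_FAST u → u=1092. Stack: []
LOAD_FAST a → push 34. Stack: [34]
LOAD_CONST → push 5. Stack: [34, 5]
BINARY_OP + → 34 + 5 = 39. Stack: [39]
STORE_FAST u → u=39. Stack: []
LOAD_FAST i → push 1. Stack: [1]
LOAD_CONST → push 1. Stack: [1, 1]
BINARY_OP + → 1 + 1 = 2. Stack: [2]
STORE_FAST i → i=2. Stack: []
LOAD_FAST i → push 2. Stack: [2]
LOAD_CONST → push 3. Stack: [2, 3]
COMPARE_OP bool(<) → 2 vs 3 = True. Stack: [True]
POP_JUMP_IF_FALSE → pop True; no jump. Stack: []
LOAD_FAST_LOAD_FAST u,c → push 39,28. Stack: [39, 28]
BINARY_OP * → 39 * 28 = 1092. Stack: [1092]
STORE_FAST u → u=1092. Stack: []
LOAD_FAST a → push 34. Stack: [34]
LOAD_CONST → push 5. Stack: [34, 5]
BINARY_OP + → 34 + 5 = 39. Stack: [39]
STORE_FAST u → u=39. Stack: []
LOAD_FAST i → push 2. Stack: [2]
LOAD_CONST → push 1. Stack: [2, 1]
BINARY_OP + → 2 + 1 = 3. Stack: [3]
STORE_FAST i → i=3. Stack: []
LOAD_FAST i → push 3. Stack: [3]
LOAD_CONST → push 3. Stack: [3, 3]
COMPARE_OP bool(<) → 3 vs 3 = False. Stack: [False]
POP_JUMP_IF_FALSE → pop False; jump. Stack: []
LOAD_FAST u → push 39. Stack: [39]
RETURN_VALUE → return 39.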